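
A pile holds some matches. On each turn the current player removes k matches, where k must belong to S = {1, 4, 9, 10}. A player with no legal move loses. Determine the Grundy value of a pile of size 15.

3

n :  0  1  2  3  4  5  6  7  8  9 10 11 12 13 14 15
G :  0  1  0  1  2  0  1  0  1  2  3  2  3  0  1  3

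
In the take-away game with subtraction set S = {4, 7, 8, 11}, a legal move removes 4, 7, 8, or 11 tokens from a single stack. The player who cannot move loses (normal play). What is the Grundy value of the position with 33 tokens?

G(0) = 0
G(1) = mex{} = 0
G(2) = mex{} = 0
G(3) = mex{} = 0
G(4) = mex{0} = 1
G(5) = mex{0} = 1
G(6) = mex{0} = 1
G(7) = mex{0,0} = 1
G(8) = mex{1,0,0} = 2
G(9) = mex{1,0,0} = 2
G(10) = mex{1,0,0} = 2
G(11) = mex{1,1,0,0} = 2
G(12) = mex{2,1,1,0} = 3
G(13) = mex{2,1,1,0} = 3
G(14) = mex{2,1,1,0} = 3
G(15) = mex{2,2,1,1} = 0
G(16) = mex{3,2,2,1} = 0
G(17) = mex{3,2,2,1} = 0
G(18) = mex{3,2,2,1} = 0
G(19) = mex{0,3,2,2} = 1
G(20) = mex{0,3,3,2} = 1
G(21) = mex{0,3,3,2} = 1
G(22) = mex{0,0,3,2} = 1
G(23) = mex{1,0,0,3} = 2
G(24) = mex{1,0,0,3} = 2
G(25) = mex{1,0,0,3} = 2
G(26) = mex{1,1,0,0} = 2
G(27) = mex{2,1,1,0} = 3
G(28) = mex{2,1,1,0} = 3
G(29) = mex{2,1,1,0} = 3
G(30) = mex{2,2,1,1} = 0
G(31) = mex{3,2,2,1} = 0
G(32) = mex{3,2,2,1} = 0
G(33) = mex{3,2,2,1} = 0

0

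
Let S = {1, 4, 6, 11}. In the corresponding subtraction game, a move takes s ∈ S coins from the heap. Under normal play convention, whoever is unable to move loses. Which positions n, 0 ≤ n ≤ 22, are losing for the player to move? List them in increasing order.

0, 2, 5, 7, 10, 12, 15, 17, 20, 22

G(0) = 0
G(1) = mex{0} = 1
G(2) = mex{1} = 0
G(3) = mex{0} = 1
G(4) = mex{1,0} = 2
G(5) = mex{2,1} = 0
G(6) = mex{0,0,0} = 1
G(7) = mex{1,1,1} = 0
G(8) = mex{0,2,0} = 1
G(9) = mex{1,0,1} = 2
G(10) = mex{2,1,2} = 0
G(11) = mex{0,0,0,0} = 1
G(12) = mex{1,1,1,1} = 0
G(13) = mex{0,2,0,0} = 1
G(14) = mex{1,0,1,1} = 2
G(15) = mex{2,1,2,2} = 0
G(16) = mex{0,0,0,0} = 1
G(17) = mex{1,1,1,1} = 0
G(18) = mex{0,2,0,0} = 1
G(19) = mex{1,0,1,1} = 2
G(20) = mex{2,1,2,2} = 0
G(21) = mex{0,0,0,0} = 1
G(22) = mex{1,1,1,1} = 0
P-positions are exactly the n with G(n) = 0.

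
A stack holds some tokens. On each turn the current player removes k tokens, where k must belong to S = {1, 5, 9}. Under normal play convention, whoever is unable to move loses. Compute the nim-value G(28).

0

G(0) = 0
G(1) = mex{0} = 1
G(2) = mex{1} = 0
G(3) = mex{0} = 1
G(4) = mex{1} = 0
G(5) = mex{0,0} = 1
G(6) = mex{1,1} = 0
G(7) = mex{0,0} = 1
G(8) = mex{1,1} = 0
G(9) = mex{0,0,0} = 1
G(10) = mex{1,1,1} = 0
G(11) = mex{0,0,0} = 1
G(12) = mex{1,1,1} = 0
G(13) = mex{0,0,0} = 1
G(14) = mex{1,1,1} = 0
G(15) = mex{0,0,0} = 1
G(16) = mex{1,1,1} = 0
G(17) = mex{0,0,0} = 1
G(18) = mex{1,1,1} = 0
G(19) = mex{0,0,0} = 1
G(20) = mex{1,1,1} = 0
G(21) = mex{0,0,0} = 1
G(22) = mex{1,1,1} = 0
G(23) = mex{0,0,0} = 1
G(24) = mex{1,1,1} = 0
G(25) = mex{0,0,0} = 1
G(26) = mex{1,1,1} = 0
G(27) = mex{0,0,0} = 1
G(28) = mex{1,1,1} = 0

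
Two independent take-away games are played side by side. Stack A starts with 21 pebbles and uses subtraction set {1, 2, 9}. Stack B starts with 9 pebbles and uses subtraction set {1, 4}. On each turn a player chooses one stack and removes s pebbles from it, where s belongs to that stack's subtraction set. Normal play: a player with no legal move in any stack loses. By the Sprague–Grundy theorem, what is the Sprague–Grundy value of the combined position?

3

Stack A, S = {1, 2, 9}:
n :  0  1  2  3  4  5  6  7  8  9 10 11 12 13 14 15 16 17 18 19 20 21
G :  0  1  2  0  1  2  0  1  2  3  0  1  2  0  1  2  0  1  2  3  0  1
G_A(21) = 1.
Stack B, S = {1, 4}:
G(0) = 0
G(1) = mex{0} = 1
G(2) = mex{1} = 0
G(3) = mex{0} = 1
G(4) = mex{1,0} = 2
G(5) = mex{2,1} = 0
G(6) = mex{0,0} = 1
G(7) = mex{1,1} = 0
G(8) = mex{0,2} = 1
G(9) = mex{1,0} = 2
G_B(9) = 2.
Combined Grundy value = 1 ⊕ 2 = 3.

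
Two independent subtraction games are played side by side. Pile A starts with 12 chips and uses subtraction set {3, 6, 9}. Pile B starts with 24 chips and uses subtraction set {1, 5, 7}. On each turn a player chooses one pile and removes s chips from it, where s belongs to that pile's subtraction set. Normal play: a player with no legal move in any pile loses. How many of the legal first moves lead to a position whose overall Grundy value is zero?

Pile A, S = {3, 6, 9}:
G(0) = 0
G(1) = mex{} = 0
G(2) = mex{} = 0
G(3) = mex{0} = 1
G(4) = mex{0} = 1
G(5) = mex{0} = 1
G(6) = mex{1,0} = 2
G(7) = mex{1,0} = 2
G(8) = mex{1,0} = 2
G(9) = mex{2,1,0} = 3
G(10) = mex{2,1,0} = 3
G(11) = mex{2,1,0} = 3
G(12) = mex{3,2,1} = 0
G_A(12) = 0.
Pile B, S = {1, 5, 7}:
G(0) = 0
G(1) = mex{0} = 1
G(2) = mex{1} = 0
G(3) = mex{0} = 1
G(4) = mex{1} = 0
G(5) = mex{0,0} = 1
G(6) = mex{1,1} = 0
G(7) = mex{0,0,0} = 1
G(8) = mex{1,1,1} = 0
G(9) = mex{0,0,0} = 1
G(10) = mex{1,1,1} = 0
G(11) = mex{0,0,0} = 1
G(12) = mex{1,1,1} = 0
G(13) = mex{0,0,0} = 1
G(14) = mex{1,1,1} = 0
G(15) = mex{0,0,0} = 1
G(16) = mex{1,1,1} = 0
G(17) = mex{0,0,0} = 1
G(18) = mex{1,1,1} = 0
G(19) = mex{0,0,0} = 1
G(20) = mex{1,1,1} = 0
G(21) = mex{0,0,0} = 1
G(22) = mex{1,1,1} = 0
G(23) = mex{0,0,0} = 1
G(24) = mex{1,1,1} = 0
G_B(24) = 0.
Combined Grundy value = 0 ⊕ 0 = 0.
A winning move leaves total XOR = 0, i.e. changes one component's Grundy value g to g ⊕ X where X is the current total.
Pile A: target g' = 0⊕0 = 0, but every legal move changes the Grundy value (mex property), so 0 moves.
Pile B: target g' = 0⊕0 = 0, but every legal move changes the Grundy value (mex property), so 0 moves.

0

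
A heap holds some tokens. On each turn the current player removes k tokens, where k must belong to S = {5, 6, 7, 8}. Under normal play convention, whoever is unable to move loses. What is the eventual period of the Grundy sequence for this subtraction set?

G(0) = 0
G(1) = mex{} = 0
G(2) = mex{} = 0
G(3) = mex{} = 0
G(4) = mex{} = 0
G(5) = mex{0} = 1
G(6) = mex{0,0} = 1
G(7) = mex{0,0,0} = 1
G(8) = mex{0,0,0,0} = 1
G(9) = mex{0,0,0,0} = 1
G(10) = mex{1,0,0,0} = 2
G(11) = mex{1,1,0,0} = 2
G(12) = mex{1,1,1,0} = 2
G(13) = mex{1,1,1,1} = 0
G(14) = mex{1,1,1,1} = 0
G(15) = mex{2,1,1,1} = 0
G(16) = mex{2,2,1,1} = 0
G(17) = mex{2,2,2,1} = 0
G(18) = mex{0,2,2,2} = 1
G(19) = mex{0,0,2,2} = 1
G(20) = mex{0,0,0,2} = 1
G(21) = mex{0,0,0,0} = 1
G(22) = mex{0,0,0,0} = 1
G(23) = mex{1,0,0,0} = 2
G(24) = mex{1,1,0,0} = 2
G(25) = mex{1,1,1,0} = 2
G(26) = mex{1,1,1,1} = 0
G(27) = mex{1,1,1,1} = 0
G(n+13) = G(n) holds for n = 0,…,7 (a full window of length max(S) = 8), so the sequence is purely periodic with period 13.

13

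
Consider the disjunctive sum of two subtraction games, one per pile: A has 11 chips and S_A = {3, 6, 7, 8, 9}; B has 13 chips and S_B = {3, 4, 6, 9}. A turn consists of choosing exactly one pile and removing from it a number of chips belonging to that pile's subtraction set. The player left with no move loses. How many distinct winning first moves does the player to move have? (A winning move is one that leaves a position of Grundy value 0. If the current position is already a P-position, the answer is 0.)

3

Pile A, S = {3, 6, 7, 8, 9}:
n :  0  1  2  3  4  5  6  7  8  9 10 11
G :  0  0  0  1  1  1  2  2  2  3  3  3
G_A(11) = 3.
Pile B, S = {3, 4, 6, 9}:
G(0) = 0
G(1) = mex{} = 0
G(2) = mex{} = 0
G(3) = mex{0} = 1
G(4) = mex{0,0} = 1
G(5) = mex{0,0} = 1
G(6) = mex{1,0,0} = 2
G(7) = mex{1,1,0} = 2
G(8) = mex{1,1,0} = 2
G(9) = mex{2,1,1,0} = 3
G(10) = mex{2,2,1,0} = 3
G(11) = mex{2,2,1,0} = 3
G(12) = mex{3,2,2,1} = 0
G(13) = mex{3,3,2,1} = 0
G_B(13) = 0.
Combined Grundy value = 3 ⊕ 0 = 3.
A winning move leaves total XOR = 0, i.e. changes one component's Grundy value g to g ⊕ X where X is the current total.
Pile A: need g' = 3⊕3 = 0. Options: 11−3→G=2, 11−6→G=1, 11−7→G=1, 11−8→G=1, 11−9→G=0. Hits: 1.
Pile B: need g' = 0⊕3 = 3. Options: 13−3→G=3, 13−4→G=3, 13−6→G=2, 13−9→G=1. Hits: 2.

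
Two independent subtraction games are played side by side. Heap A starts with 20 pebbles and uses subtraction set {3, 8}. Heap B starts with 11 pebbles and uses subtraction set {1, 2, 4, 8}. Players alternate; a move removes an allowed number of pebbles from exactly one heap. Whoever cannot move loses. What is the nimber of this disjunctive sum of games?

Heap A, S = {3, 8}:
G(0) = 0
G(1) = mex{} = 0
G(2) = mex{} = 0
G(3) = mex{0} = 1
G(4) = mex{0} = 1
G(5) = mex{0} = 1
G(6) = mex{1} = 0
G(7) = mex{1} = 0
G(8) = mex{1,0} = 2
G(9) = mex{0,0} = 1
G(10) = mex{0,0} = 1
G(11) = mex{2,1} = 0
G(12) = mex{1,1} = 0
G(13) = mex{1,1} = 0
G(14) = mex{0,0} = 1
G(15) = mex{0,0} = 1
G(16) = mex{0,2} = 1
G(17) = mex{1,1} = 0
G(18) = mex{1,1} = 0
G(19) = mex{1,0} = 2
G(20) = mex{0,0} = 1
G_A(20) = 1.
Heap B, S = {1, 2, 4, 8}:
G(0) = 0
G(1) = mex{0} = 1
G(2) = mex{1,0} = 2
G(3) = mex{2,1} = 0
G(4) = mex{0,2,0} = 1
G(5) = mex{1,0,1} = 2
G(6) = mex{2,1,2} = 0
G(7) = mex{0,2,0} = 1
G(8) = mex{1,0,1,0} = 2
G(9) = mex{2,1,2,1} = 0
G(10) = mex{0,2,0,2} = 1
G(11) = mex{1,0,1,0} = 2
G_B(11) = 2.
Combined Grundy value = 1 ⊕ 2 = 3.

3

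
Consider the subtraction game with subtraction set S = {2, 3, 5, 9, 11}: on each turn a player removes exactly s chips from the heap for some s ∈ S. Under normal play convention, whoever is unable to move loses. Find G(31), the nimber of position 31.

G(0) = 0
G(1) = mex{} = 0
G(2) = mex{0} = 1
G(3) = mex{0,0} = 1
G(4) = mex{1,0} = 2
G(5) = mex{1,1,0} = 2
G(6) = mex{2,1,0} = 3
G(7) = mex{2,2,1} = 0
G(8) = mex{3,2,1} = 0
G(9) = mex{0,3,2,0} = 1
G(10) = mex{0,0,2,0} = 1
G(11) = mex{1,0,3,1,0} = 2
G(12) = mex{1,1,0,1,0} = 2
G(13) = mex{2,1,0,2,1} = 3
G(14) = mex{2,2,1,2,1} = 0
G(15) = mex{3,2,1,3,2} = 0
G(16) = mex{0,3,2,0,2} = 1
G(17) = mex{0,0,2,0,3} = 1
G(18) = mex{1,0,3,1,0} = 2
G(19) = mex{1,1,0,1,0} = 2
G(20) = mex{2,1,0,2,1} = 3
G(21) = mex{2,2,1,2,1} = 0
G(22) = mex{3,2,1,3,2} = 0
G(23) = mex{0,3,2,0,2} = 1
G(24) = mex{0,0,2,0,3} = 1
G(25) = mex{1,0,3,1,0} = 2
G(26) = mex{1,1,0,1,0} = 2
G(27) = mex{2,1,0,2,1} = 3
G(28) = mex{2,2,1,2,1} = 0
G(29) = mex{3,2,1,3,2} = 0
G(30) = mex{0,3,2,0,2} = 1
G(31) = mex{0,0,2,0,3} = 1

1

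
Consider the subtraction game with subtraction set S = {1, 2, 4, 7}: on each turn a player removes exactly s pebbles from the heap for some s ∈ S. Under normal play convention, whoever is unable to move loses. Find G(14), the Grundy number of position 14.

2

G(0) = 0
G(1) = mex{0} = 1
G(2) = mex{1,0} = 2
G(3) = mex{2,1} = 0
G(4) = mex{0,2,0} = 1
G(5) = mex{1,0,1} = 2
G(6) = mex{2,1,2} = 0
G(7) = mex{0,2,0,0} = 1
G(8) = mex{1,0,1,1} = 2
G(9) = mex{2,1,2,2} = 0
G(10) = mex{0,2,0,0} = 1
G(11) = mex{1,0,1,1} = 2
G(12) = mex{2,1,2,2} = 0
G(13) = mex{0,2,0,0} = 1
G(14) = mex{1,0,1,1} = 2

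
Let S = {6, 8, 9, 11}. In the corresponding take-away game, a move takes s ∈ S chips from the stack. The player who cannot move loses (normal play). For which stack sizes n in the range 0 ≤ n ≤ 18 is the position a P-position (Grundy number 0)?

0, 1, 2, 3, 4, 5, 17, 18

n :  0  1  2  3  4  5  6  7  8  9 10 11 12 13 14 15 16 17 18
G :  0  0  0  0  0  0  1  1  1  1  1  1  2  2  2  2  2  0  0
P-positions are exactly the n with G(n) = 0.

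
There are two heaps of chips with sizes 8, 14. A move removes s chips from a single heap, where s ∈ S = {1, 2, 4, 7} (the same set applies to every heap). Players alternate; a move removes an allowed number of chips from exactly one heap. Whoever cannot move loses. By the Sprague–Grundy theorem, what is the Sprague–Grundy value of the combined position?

0

All heaps use S = {1, 2, 4, 7}:
n :  0  1  2  3  4  5  6  7  8  9 10 11 12 13 14
G :  0  1  2  0  1  2  0  1  2  0  1  2  0  1  2
Heap A: G(8) = 2.
Heap B: G(14) = 2.
Combined Grundy value = 2 ⊕ 2 = 0.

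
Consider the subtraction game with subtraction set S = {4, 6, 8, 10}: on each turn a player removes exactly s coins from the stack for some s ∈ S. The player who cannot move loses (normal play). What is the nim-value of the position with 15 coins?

G(0) = 0
G(1) = mex{} = 0
G(2) = mex{} = 0
G(3) = mex{} = 0
G(4) = mex{0} = 1
G(5) = mex{0} = 1
G(6) = mex{0,0} = 1
G(7) = mex{0,0} = 1
G(8) = mex{1,0,0} = 2
G(9) = mex{1,0,0} = 2
G(10) = mex{1,1,0,0} = 2
G(11) = mex{1,1,0,0} = 2
G(12) = mex{2,1,1,0} = 3
G(13) = mex{2,1,1,0} = 3
G(14) = mex{2,2,1,1} = 0
G(15) = mex{2,2,1,1} = 0

0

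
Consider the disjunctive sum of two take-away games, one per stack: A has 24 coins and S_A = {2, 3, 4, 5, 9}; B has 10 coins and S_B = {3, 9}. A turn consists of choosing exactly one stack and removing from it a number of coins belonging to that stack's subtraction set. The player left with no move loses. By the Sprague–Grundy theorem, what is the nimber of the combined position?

0

Stack A, S = {2, 3, 4, 5, 9}:
n :  0  1  2  3  4  5  6  7  8  9 10 11 12 13 14 15 16 17 18 19 20 21 22 23 24
G :  0  0  1  1  2  2  3  0  0  1  1  2  2  3  0  0  1  1  2  2  3  0  0  1  1
G_A(24) = 1.
Stack B, S = {3, 9}:
G(0) = 0
G(1) = mex{} = 0
G(2) = mex{} = 0
G(3) = mex{0} = 1
G(4) = mex{0} = 1
G(5) = mex{0} = 1
G(6) = mex{1} = 0
G(7) = mex{1} = 0
G(8) = mex{1} = 0
G(9) = mex{0,0} = 1
G(10) = mex{0,0} = 1
G_B(10) = 1.
Combined Grundy value = 1 ⊕ 1 = 0.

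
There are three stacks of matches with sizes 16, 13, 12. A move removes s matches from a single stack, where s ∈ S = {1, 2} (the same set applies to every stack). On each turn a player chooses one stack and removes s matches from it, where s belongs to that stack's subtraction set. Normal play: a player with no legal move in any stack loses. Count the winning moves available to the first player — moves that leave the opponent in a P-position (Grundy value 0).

All stacks use S = {1, 2}:
G(0) = 0
G(1) = mex{0} = 1
G(2) = mex{1,0} = 2
G(3) = mex{2,1} = 0
G(4) = mex{0,2} = 1
G(5) = mex{1,0} = 2
G(6) = mex{2,1} = 0
G(7) = mex{0,2} = 1
G(8) = mex{1,0} = 2
G(9) = mex{2,1} = 0
G(10) = mex{0,2} = 1
G(11) = mex{1,0} = 2
G(12) = mex{2,1} = 0
G(13) = mex{0,2} = 1
G(14) = mex{1,0} = 2
G(15) = mex{2,1} = 0
G(16) = mex{0,2} = 1
Stack A: G(16) = 1.
Stack B: G(13) = 1.
Stack C: G(12) = 0.
Combined Grundy value = 1 ⊕ 1 ⊕ 0 = 0.
A winning move leaves total XOR = 0, i.e. changes one component's Grundy value g to g ⊕ X where X is the current total.
Stack A: target g' = 1⊕0 = 1, but every legal move changes the Grundy value (mex property), so 0 moves.
Stack B: target g' = 1⊕0 = 1, but every legal move changes the Grundy value (mex property), so 0 moves.
Stack C: target g' = 0⊕0 = 0, but every legal move changes the Grundy value (mex property), so 0 moves.

0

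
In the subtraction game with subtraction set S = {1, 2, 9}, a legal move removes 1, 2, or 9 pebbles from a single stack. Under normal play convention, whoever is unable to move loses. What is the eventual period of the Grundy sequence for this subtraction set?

n :  0  1  2  3  4  5  6  7  8  9 10 11 12 13 14 15 16 17 18 19 20 21
G :  0  1  2  0  1  2  0  1  2  3  0  1  2  0  1  2  0  1  2  3  0  1
G(n+10) = G(n) holds for n = 0,…,8 (a full window of length max(S) = 9), so the sequence is purely periodic with period 10.

10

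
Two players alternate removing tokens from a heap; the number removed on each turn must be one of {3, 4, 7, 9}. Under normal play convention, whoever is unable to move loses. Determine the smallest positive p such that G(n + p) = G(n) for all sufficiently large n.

n :  0  1  2  3  4  5  6  7  8  9 10 11 12 13 14 15 16 17 18 19 20 21 22 23 24 25
G :  0  0  0  1  1  1  2  2  2  3  3  3  0  0  0  1  1  1  2  2  2  3  3  3  0  0
G(n+12) = G(n) holds for n = 0,…,8 (a full window of length max(S) = 9), so the sequence is purely periodic with period 12.

12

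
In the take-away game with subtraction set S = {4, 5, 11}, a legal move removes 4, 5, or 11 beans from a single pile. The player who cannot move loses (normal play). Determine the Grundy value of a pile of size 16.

0

G(0) = 0
G(1) = mex{} = 0
G(2) = mex{} = 0
G(3) = mex{} = 0
G(4) = mex{0} = 1
G(5) = mex{0,0} = 1
G(6) = mex{0,0} = 1
G(7) = mex{0,0} = 1
G(8) = mex{1,0} = 2
G(9) = mex{1,1} = 0
G(10) = mex{1,1} = 0
G(11) = mex{1,1,0} = 2
G(12) = mex{2,1,0} = 3
G(13) = mex{0,2,0} = 1
G(14) = mex{0,0,0} = 1
G(15) = mex{2,0,1} = 3
G(16) = mex{3,2,1} = 0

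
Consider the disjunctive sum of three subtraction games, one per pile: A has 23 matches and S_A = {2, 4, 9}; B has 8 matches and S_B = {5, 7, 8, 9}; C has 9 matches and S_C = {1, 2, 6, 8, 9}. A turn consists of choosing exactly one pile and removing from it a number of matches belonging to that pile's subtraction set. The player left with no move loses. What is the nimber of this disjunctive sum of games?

1

Pile A, S = {2, 4, 9}:
n :  0  1  2  3  4  5  6  7  8  9 10 11 12 13 14 15 16 17 18 19 20 21 22 23
G :  0  0  1  1  2  2  0  0  1  1  2  2  0  0  1  1  2  2  0  0  1  1  2  2
G_A(23) = 2.
Pile B, S = {5, 7, 8, 9}:
n : 0 1 2 3 4 5 6 7 8
G : 0 0 0 0 0 1 1 1 1
G_B(8) = 1.
Pile C, S = {1, 2, 6, 8, 9}:
n : 0 1 2 3 4 5 6 7 8 9
G : 0 1 2 0 1 2 3 0 1 2
G_C(9) = 2.
Combined Grundy value = 2 ⊕ 1 ⊕ 2 = 1.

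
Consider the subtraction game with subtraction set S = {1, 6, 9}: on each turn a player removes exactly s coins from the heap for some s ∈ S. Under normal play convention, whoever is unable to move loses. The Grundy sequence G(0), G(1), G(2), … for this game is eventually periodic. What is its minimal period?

n :  0  1  2  3  4  5  6  7  8  9 10 11 12 13 14 15 16 17 18 19 20 21 22 23 24 25 26
G :  0  1  0  1  0  1  2  0  1  2  3  2  0  1  0  1  2  0  1  0  1  2  0  1  0  1  2
From n = 11 onward G(n+5) = G(n); since this holds over max(S) = 9 consecutive positions the period is 5 (pre-period 11).

5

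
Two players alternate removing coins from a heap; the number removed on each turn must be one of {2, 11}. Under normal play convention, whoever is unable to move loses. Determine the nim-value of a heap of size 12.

2

n :  0  1  2  3  4  5  6  7  8  9 10 11 12
G :  0  0  1  1  0  0  1  1  0  0  1  1  2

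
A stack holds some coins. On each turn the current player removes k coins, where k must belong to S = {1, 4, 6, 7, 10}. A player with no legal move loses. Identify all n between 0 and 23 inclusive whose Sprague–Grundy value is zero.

0, 2, 5, 13, 16, 18, 21

G(0) = 0
G(1) = mex{0} = 1
G(2) = mex{1} = 0
G(3) = mex{0} = 1
G(4) = mex{1,0} = 2
G(5) = mex{2,1} = 0
G(6) = mex{0,0,0} = 1
G(7) = mex{1,1,1,0} = 2
G(8) = mex{2,2,0,1} = 3
G(9) = mex{3,0,1,0} = 2
G(10) = mex{2,1,2,1,0} = 3
G(11) = mex{3,2,0,2,1} = 4
G(12) = mex{4,3,1,0,0} = 2
G(13) = mex{2,2,2,1,1} = 0
G(14) = mex{0,3,3,2,2} = 1
G(15) = mex{1,4,2,3,0} = 5
G(16) = mex{5,2,3,2,1} = 0
G(17) = mex{0,0,4,3,2} = 1
G(18) = mex{1,1,2,4,3} = 0
G(19) = mex{0,5,0,2,2} = 1
G(20) = mex{1,0,1,0,3} = 2
G(21) = mex{2,1,5,1,4} = 0
G(22) = mex{0,0,0,5,2} = 1
G(23) = mex{1,1,1,0,0} = 2
P-positions are exactly the n with G(n) = 0.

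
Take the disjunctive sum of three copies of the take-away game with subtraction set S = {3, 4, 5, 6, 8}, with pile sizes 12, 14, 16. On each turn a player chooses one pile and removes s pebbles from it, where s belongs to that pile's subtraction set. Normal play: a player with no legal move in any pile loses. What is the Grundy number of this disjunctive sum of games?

0

All piles use S = {3, 4, 5, 6, 8}:
G(0) = 0
G(1) = mex{} = 0
G(2) = mex{} = 0
G(3) = mex{0} = 1
G(4) = mex{0,0} = 1
G(5) = mex{0,0,0} = 1
G(6) = mex{1,0,0,0} = 2
G(7) = mex{1,1,0,0} = 2
G(8) = mex{1,1,1,0,0} = 2
G(9) = mex{2,1,1,1,0} = 3
G(10) = mex{2,2,1,1,0} = 3
G(11) = mex{2,2,2,1,1} = 0
G(12) = mex{3,2,2,2,1} = 0
G(13) = mex{3,3,2,2,1} = 0
G(14) = mex{0,3,3,2,2} = 1
G(15) = mex{0,0,3,3,2} = 1
G(16) = mex{0,0,0,3,2} = 1
Pile A: G(12) = 0.
Pile B: G(14) = 1.
Pile C: G(16) = 1.
Combined Grundy value = 0 ⊕ 1 ⊕ 1 = 0.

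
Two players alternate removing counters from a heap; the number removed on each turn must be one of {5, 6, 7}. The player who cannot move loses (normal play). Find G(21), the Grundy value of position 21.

n :  0  1  2  3  4  5  6  7  8  9 10 11 12 13 14 15 16 17 18 19 20 21
G :  0  0  0  0  0  1  1  1  1  1  2  2  0  0  0  0  0  1  1  1  1  1

1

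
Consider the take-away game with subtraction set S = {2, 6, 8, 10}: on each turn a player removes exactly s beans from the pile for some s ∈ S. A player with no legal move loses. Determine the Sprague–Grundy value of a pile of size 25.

2

n :  0  1  2  3  4  5  6  7  8  9 10 11 12 13 14 15 16 17 18 19 20 21 22 23 24 25
G :  0  0  1  1  0  0  1  1  2  2  3  3  2  2  3  3  0  0  1  1  0  0  1  1  2  2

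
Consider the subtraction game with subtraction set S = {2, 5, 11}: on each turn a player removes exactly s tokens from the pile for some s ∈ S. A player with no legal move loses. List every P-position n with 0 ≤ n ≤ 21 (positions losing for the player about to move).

0, 1, 4, 7, 8, 14, 17, 20, 21

n :  0  1  2  3  4  5  6  7  8  9 10 11 12 13 14 15 16 17 18 19 20 21
G :  0  0  1  1  0  2  1  0  0  1  1  2  2  3  0  2  1  0  2  1  0  0
P-positions are exactly the n with G(n) = 0.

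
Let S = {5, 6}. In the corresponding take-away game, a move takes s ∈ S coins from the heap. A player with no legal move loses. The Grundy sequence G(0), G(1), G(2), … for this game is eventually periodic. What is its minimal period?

11

G(0) = 0
G(1) = mex{} = 0
G(2) = mex{} = 0
G(3) = mex{} = 0
G(4) = mex{} = 0
G(5) = mex{0} = 1
G(6) = mex{0,0} = 1
G(7) = mex{0,0} = 1
G(8) = mex{0,0} = 1
G(9) = mex{0,0} = 1
G(10) = mex{1,0} = 2
G(11) = mex{1,1} = 0
G(12) = mex{1,1} = 0
G(13) = mex{1,1} = 0
G(14) = mex{1,1} = 0
G(15) = mex{2,1} = 0
G(16) = mex{0,2} = 1
G(17) = mex{0,0} = 1
G(18) = mex{0,0} = 1
G(19) = mex{0,0} = 1
G(20) = mex{0,0} = 1
G(21) = mex{1,0} = 2
G(22) = mex{1,1} = 0
G(23) = mex{1,1} = 0
G(n+11) = G(n) holds for n = 0,…,5 (a full window of length max(S) = 6), so the sequence is purely periodic with period 11.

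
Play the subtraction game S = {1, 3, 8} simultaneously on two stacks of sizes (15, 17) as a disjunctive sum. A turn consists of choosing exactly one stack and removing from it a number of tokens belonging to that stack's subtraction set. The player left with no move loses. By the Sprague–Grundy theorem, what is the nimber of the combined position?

All stacks use S = {1, 3, 8}:
G(0) = 0
G(1) = mex{0} = 1
G(2) = mex{1} = 0
G(3) = mex{0,0} = 1
G(4) = mex{1,1} = 0
G(5) = mex{0,0} = 1
G(6) = mex{1,1} = 0
G(7) = mex{0,0} = 1
G(8) = mex{1,1,0} = 2
G(9) = mex{2,0,1} = 3
G(10) = mex{3,1,0} = 2
G(11) = mex{2,2,1} = 0
G(12) = mex{0,3,0} = 1
G(13) = mex{1,2,1} = 0
G(14) = mex{0,0,0} = 1
G(15) = mex{1,1,1} = 0
G(16) = mex{0,0,2} = 1
G(17) = mex{1,1,3} = 0
Stack A: G(15) = 0.
Stack B: G(17) = 0.
Combined Grundy value = 0 ⊕ 0 = 0.

0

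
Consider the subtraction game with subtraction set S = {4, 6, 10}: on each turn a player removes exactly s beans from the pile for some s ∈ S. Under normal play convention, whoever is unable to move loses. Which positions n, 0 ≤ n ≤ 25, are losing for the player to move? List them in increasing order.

G(0) = 0
G(1) = mex{} = 0
G(2) = mex{} = 0
G(3) = mex{} = 0
G(4) = mex{0} = 1
G(5) = mex{0} = 1
G(6) = mex{0,0} = 1
G(7) = mex{0,0} = 1
G(8) = mex{1,0} = 2
G(9) = mex{1,0} = 2
G(10) = mex{1,1,0} = 2
G(11) = mex{1,1,0} = 2
G(12) = mex{2,1,0} = 3
G(13) = mex{2,1,0} = 3
G(14) = mex{2,2,1} = 0
G(15) = mex{2,2,1} = 0
G(16) = mex{3,2,1} = 0
G(17) = mex{3,2,1} = 0
G(18) = mex{0,3,2} = 1
G(19) = mex{0,3,2} = 1
G(20) = mex{0,0,2} = 1
G(21) = mex{0,0,2} = 1
G(22) = mex{1,0,3} = 2
G(23) = mex{1,0,3} = 2
G(24) = mex{1,1,0} = 2
G(25) = mex{1,1,0} = 2
P-positions are exactly the n with G(n) = 0.

0, 1, 2, 3, 14, 15, 16, 17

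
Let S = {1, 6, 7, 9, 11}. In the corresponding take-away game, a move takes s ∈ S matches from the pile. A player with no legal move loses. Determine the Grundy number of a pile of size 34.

G(0) = 0
G(1) = mex{0} = 1
G(2) = mex{1} = 0
G(3) = mex{0} = 1
G(4) = mex{1} = 0
G(5) = mex{0} = 1
G(6) = mex{1,0} = 2
G(7) = mex{2,1,0} = 3
G(8) = mex{3,0,1} = 2
G(9) = mex{2,1,0,0} = 3
G(10) = mex{3,0,1,1} = 2
G(11) = mex{2,1,0,0,0} = 3
G(12) = mex{3,2,1,1,1} = 0
G(13) = mex{0,3,2,0,0} = 1
G(14) = mex{1,2,3,1,1} = 0
G(15) = mex{0,3,2,2,0} = 1
G(16) = mex{1,2,3,3,1} = 0
G(17) = mex{0,3,2,2,2} = 1
G(18) = mex{1,0,3,3,3} = 2
G(19) = mex{2,1,0,2,2} = 3
G(20) = mex{3,0,1,3,3} = 2
G(21) = mex{2,1,0,0,2} = 3
G(22) = mex{3,0,1,1,3} = 2
G(23) = mex{2,1,0,0,0} = 3
G(24) = mex{3,2,1,1,1} = 0
G(25) = mex{0,3,2,0,0} = 1
G(26) = mex{1,2,3,1,1} = 0
G(27) = mex{0,3,2,2,0} = 1
G(28) = mex{1,2,3,3,1} = 0
G(29) = mex{0,3,2,2,2} = 1
G(30) = mex{1,0,3,3,3} = 2
G(31) = mex{2,1,0,2,2} = 3
G(32) = mex{3,0,1,3,3} = 2
G(33) = mex{2,1,0,0,2} = 3
G(34) = mex{3,0,1,1,3} = 2

2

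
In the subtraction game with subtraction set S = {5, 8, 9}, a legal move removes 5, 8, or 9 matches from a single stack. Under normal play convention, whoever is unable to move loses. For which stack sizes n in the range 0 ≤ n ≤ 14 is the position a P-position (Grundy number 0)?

n :  0  1  2  3  4  5  6  7  8  9 10 11 12 13 14
G :  0  0  0  0  0  1  1  1  1  1  2  2  2  2  0
P-positions are exactly the n with G(n) = 0.

0, 1, 2, 3, 4, 14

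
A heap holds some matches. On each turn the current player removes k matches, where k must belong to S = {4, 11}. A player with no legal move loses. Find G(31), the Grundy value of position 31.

0

G(0) = 0
G(1) = mex{} = 0
G(2) = mex{} = 0
G(3) = mex{} = 0
G(4) = mex{0} = 1
G(5) = mex{0} = 1
G(6) = mex{0} = 1
G(7) = mex{0} = 1
G(8) = mex{1} = 0
G(9) = mex{1} = 0
G(10) = mex{1} = 0
G(11) = mex{1,0} = 2
G(12) = mex{0,0} = 1
G(13) = mex{0,0} = 1
G(14) = mex{0,0} = 1
G(15) = mex{2,1} = 0
G(16) = mex{1,1} = 0
G(17) = mex{1,1} = 0
G(18) = mex{1,1} = 0
G(19) = mex{0,0} = 1
G(20) = mex{0,0} = 1
G(21) = mex{0,0} = 1
G(22) = mex{0,2} = 1
G(23) = mex{1,1} = 0
G(24) = mex{1,1} = 0
G(25) = mex{1,1} = 0
G(26) = mex{1,0} = 2
G(27) = mex{0,0} = 1
G(28) = mex{0,0} = 1
G(29) = mex{0,0} = 1
G(30) = mex{2,1} = 0
G(31) = mex{1,1} = 0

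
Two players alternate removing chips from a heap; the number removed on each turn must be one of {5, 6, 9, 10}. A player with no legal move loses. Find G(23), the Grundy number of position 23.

1

n :  0  1  2  3  4  5  6  7  8  9 10 11 12 13 14 15 16 17 18 19 20 21 22 23
G :  0  0  0  0  0  1  1  1  1  1  2  2  2  2  2  0  0  0  0  0  1  1  1  1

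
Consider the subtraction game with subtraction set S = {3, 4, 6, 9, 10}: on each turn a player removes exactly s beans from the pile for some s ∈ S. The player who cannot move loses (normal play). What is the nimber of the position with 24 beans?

3

G(0) = 0
G(1) = mex{} = 0
G(2) = mex{} = 0
G(3) = mex{0} = 1
G(4) = mex{0,0} = 1
G(5) = mex{0,0} = 1
G(6) = mex{1,0,0} = 2
G(7) = mex{1,1,0} = 2
G(8) = mex{1,1,0} = 2
G(9) = mex{2,1,1,0} = 3
G(10) = mex{2,2,1,0,0} = 3
G(11) = mex{2,2,1,0,0} = 3
G(12) = mex{3,2,2,1,0} = 4
G(13) = mex{3,3,2,1,1} = 0
G(14) = mex{3,3,2,1,1} = 0
G(15) = mex{4,3,3,2,1} = 0
G(16) = mex{0,4,3,2,2} = 1
G(17) = mex{0,0,3,2,2} = 1
G(18) = mex{0,0,4,3,2} = 1
G(19) = mex{1,0,0,3,3} = 2
G(20) = mex{1,1,0,3,3} = 2
G(21) = mex{1,1,0,4,3} = 2
G(22) = mex{2,1,1,0,4} = 3
G(23) = mex{2,2,1,0,0} = 3
G(24) = mex{2,2,1,0,0} = 3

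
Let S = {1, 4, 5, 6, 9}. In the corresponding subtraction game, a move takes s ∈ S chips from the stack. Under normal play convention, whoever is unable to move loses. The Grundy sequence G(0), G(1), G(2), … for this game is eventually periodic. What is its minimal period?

10

G(0) = 0
G(1) = mex{0} = 1
G(2) = mex{1} = 0
G(3) = mex{0} = 1
G(4) = mex{1,0} = 2
G(5) = mex{2,1,0} = 3
G(6) = mex{3,0,1,0} = 2
G(7) = mex{2,1,0,1} = 3
G(8) = mex{3,2,1,0} = 4
G(9) = mex{4,3,2,1,0} = 5
G(10) = mex{5,2,3,2,1} = 0
G(11) = mex{0,3,2,3,0} = 1
G(12) = mex{1,4,3,2,1} = 0
G(13) = mex{0,5,4,3,2} = 1
G(14) = mex{1,0,5,4,3} = 2
G(15) = mex{2,1,0,5,2} = 3
G(16) = mex{3,0,1,0,3} = 2
G(17) = mex{2,1,0,1,4} = 3
G(18) = mex{3,2,1,0,5} = 4
G(19) = mex{4,3,2,1,0} = 5
G(20) = mex{5,2,3,2,1} = 0
G(21) = mex{0,3,2,3,0} = 1
G(n+10) = G(n) holds for n = 0,…,8 (a full window of length max(S) = 9), so the sequence is purely periodic with period 10.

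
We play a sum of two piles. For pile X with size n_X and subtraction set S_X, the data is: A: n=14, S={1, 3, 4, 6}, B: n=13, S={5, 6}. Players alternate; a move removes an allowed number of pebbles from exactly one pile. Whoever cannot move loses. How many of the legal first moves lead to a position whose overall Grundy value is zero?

Pile A, S = {1, 3, 4, 6}:
G(0) = 0
G(1) = mex{0} = 1
G(2) = mex{1} = 0
G(3) = mex{0,0} = 1
G(4) = mex{1,1,0} = 2
G(5) = mex{2,0,1} = 3
G(6) = mex{3,1,0,0} = 2
G(7) = mex{2,2,1,1} = 0
G(8) = mex{0,3,2,0} = 1
G(9) = mex{1,2,3,1} = 0
G(10) = mex{0,0,2,2} = 1
G(11) = mex{1,1,0,3} = 2
G(12) = mex{2,0,1,2} = 3
G(13) = mex{3,1,0,0} = 2
G(14) = mex{2,2,1,1} = 0
G_A(14) = 0.
Pile B, S = {5, 6}:
G(0) = 0
G(1) = mex{} = 0
G(2) = mex{} = 0
G(3) = mex{} = 0
G(4) = mex{} = 0
G(5) = mex{0} = 1
G(6) = mex{0,0} = 1
G(7) = mex{0,0} = 1
G(8) = mex{0,0} = 1
G(9) = mex{0,0} = 1
G(10) = mex{1,0} = 2
G(11) = mex{1,1} = 0
G(12) = mex{1,1} = 0
G(13) = mex{1,1} = 0
G_B(13) = 0.
Combined Grundy value = 0 ⊕ 0 = 0.
A winning move leaves total XOR = 0, i.e. changes one component's Grundy value g to g ⊕ X where X is the current total.
Pile A: target g' = 0⊕0 = 0, but every legal move changes the Grundy value (mex property), so 0 moves.
Pile B: target g' = 0⊕0 = 0, but every legal move changes the Grundy value (mex property), so 0 moves.

0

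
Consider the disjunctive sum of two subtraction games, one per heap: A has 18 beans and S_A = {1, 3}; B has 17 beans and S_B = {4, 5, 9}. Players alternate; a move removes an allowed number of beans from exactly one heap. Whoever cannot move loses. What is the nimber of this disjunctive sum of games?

Heap A, S = {1, 3}:
G(0) = 0
G(1) = mex{0} = 1
G(2) = mex{1} = 0
G(3) = mex{0,0} = 1
G(4) = mex{1,1} = 0
G(5) = mex{0,0} = 1
G(6) = mex{1,1} = 0
G(7) = mex{0,0} = 1
G(8) = mex{1,1} = 0
G(9) = mex{0,0} = 1
G(10) = mex{1,1} = 0
G(11) = mex{0,0} = 1
G(12) = mex{1,1} = 0
G(13) = mex{0,0} = 1
G(14) = mex{1,1} = 0
G(15) = mex{0,0} = 1
G(16) = mex{1,1} = 0
G(17) = mex{0,0} = 1
G(18) = mex{1,1} = 0
G_A(18) = 0.
Heap B, S = {4, 5, 9}:
G(0) = 0
G(1) = mex{} = 0
G(2) = mex{} = 0
G(3) = mex{} = 0
G(4) = mex{0} = 1
G(5) = mex{0,0} = 1
G(6) = mex{0,0} = 1
G(7) = mex{0,0} = 1
G(8) = mex{1,0} = 2
G(9) = mex{1,1,0} = 2
G(10) = mex{1,1,0} = 2
G(11) = mex{1,1,0} = 2
G(12) = mex{2,1,0} = 3
G(13) = mex{2,2,1} = 0
G(14) = mex{2,2,1} = 0
G(15) = mex{2,2,1} = 0
G(16) = mex{3,2,1} = 0
G(17) = mex{0,3,2} = 1
G_B(17) = 1.
Combined Grundy value = 0 ⊕ 1 = 1.

1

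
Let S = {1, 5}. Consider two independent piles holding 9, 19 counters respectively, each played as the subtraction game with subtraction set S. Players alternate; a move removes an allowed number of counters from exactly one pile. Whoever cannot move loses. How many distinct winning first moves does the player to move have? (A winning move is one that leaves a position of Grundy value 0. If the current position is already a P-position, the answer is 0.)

All piles use S = {1, 5}:
G(0) = 0
G(1) = mex{0} = 1
G(2) = mex{1} = 0
G(3) = mex{0} = 1
G(4) = mex{1} = 0
G(5) = mex{0,0} = 1
G(6) = mex{1,1} = 0
G(7) = mex{0,0} = 1
G(8) = mex{1,1} = 0
G(9) = mex{0,0} = 1
G(10) = mex{1,1} = 0
G(11) = mex{0,0} = 1
G(12) = mex{1,1} = 0
G(13) = mex{0,0} = 1
G(14) = mex{1,1} = 0
G(15) = mex{0,0} = 1
G(16) = mex{1,1} = 0
G(17) = mex{0,0} = 1
G(18) = mex{1,1} = 0
G(19) = mex{0,0} = 1
Pile A: G(9) = 1.
Pile B: G(19) = 1.
Combined Grundy value = 1 ⊕ 1 = 0.
A winning move leaves total XOR = 0, i.e. changes one component's Grundy value g to g ⊕ X where X is the current total.
Pile A: target g' = 1⊕0 = 1, but every legal move changes the Grundy value (mex property), so 0 moves.
Pile B: target g' = 1⊕0 = 1, but every legal move changes the Grundy value (mex property), so 0 moves.

0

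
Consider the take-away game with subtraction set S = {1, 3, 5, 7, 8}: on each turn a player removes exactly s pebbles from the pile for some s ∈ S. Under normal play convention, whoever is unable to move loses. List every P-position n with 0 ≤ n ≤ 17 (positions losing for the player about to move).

G(0) = 0
G(1) = mex{0} = 1
G(2) = mex{1} = 0
G(3) = mex{0,0} = 1
G(4) = mex{1,1} = 0
G(5) = mex{0,0,0} = 1
G(6) = mex{1,1,1} = 0
G(7) = mex{0,0,0,0} = 1
G(8) = mex{1,1,1,1,0} = 2
G(9) = mex{2,0,0,0,1} = 3
G(10) = mex{3,1,1,1,0} = 2
G(11) = mex{2,2,0,0,1} = 3
G(12) = mex{3,3,1,1,0} = 2
G(13) = mex{2,2,2,0,1} = 3
G(14) = mex{3,3,3,1,0} = 2
G(15) = mex{2,2,2,2,1} = 0
G(16) = mex{0,3,3,3,2} = 1
G(17) = mex{1,2,2,2,3} = 0
P-positions are exactly the n with G(n) = 0.

0, 2, 4, 6, 15, 17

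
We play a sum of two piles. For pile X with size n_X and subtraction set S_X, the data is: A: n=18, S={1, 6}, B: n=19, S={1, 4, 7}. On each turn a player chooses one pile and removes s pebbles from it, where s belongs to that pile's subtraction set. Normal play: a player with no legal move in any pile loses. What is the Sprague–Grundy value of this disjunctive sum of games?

Pile A, S = {1, 6}:
G(0) = 0
G(1) = mex{0} = 1
G(2) = mex{1} = 0
G(3) = mex{0} = 1
G(4) = mex{1} = 0
G(5) = mex{0} = 1
G(6) = mex{1,0} = 2
G(7) = mex{2,1} = 0
G(8) = mex{0,0} = 1
G(9) = mex{1,1} = 0
G(10) = mex{0,0} = 1
G(11) = mex{1,1} = 0
G(12) = mex{0,2} = 1
G(13) = mex{1,0} = 2
G(14) = mex{2,1} = 0
G(15) = mex{0,0} = 1
G(16) = mex{1,1} = 0
G(17) = mex{0,0} = 1
G(18) = mex{1,1} = 0
G_A(18) = 0.
Pile B, S = {1, 4, 7}:
n :  0  1  2  3  4  5  6  7  8  9 10 11 12 13 14 15 16 17 18 19
G :  0  1  0  1  2  0  1  2  0  1  0  1  2  0  1  2  0  1  0  1
G_B(19) = 1.
Combined Grundy value = 0 ⊕ 1 = 1.

1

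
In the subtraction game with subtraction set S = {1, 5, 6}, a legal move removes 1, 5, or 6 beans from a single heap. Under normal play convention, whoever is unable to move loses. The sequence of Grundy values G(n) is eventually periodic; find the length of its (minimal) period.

11

n :  0  1  2  3  4  5  6  7  8  9 10 11 12 13 14 15 16 17 18 19 20 21 22 23
G :  0  1  0  1  0  1  2  3  2  3  2  0  1  0  1  0  1  2  3  2  3  2  0  1
G(n+11) = G(n) holds for n = 0,…,5 (a full window of length max(S) = 6), so the sequence is purely periodic with period 11.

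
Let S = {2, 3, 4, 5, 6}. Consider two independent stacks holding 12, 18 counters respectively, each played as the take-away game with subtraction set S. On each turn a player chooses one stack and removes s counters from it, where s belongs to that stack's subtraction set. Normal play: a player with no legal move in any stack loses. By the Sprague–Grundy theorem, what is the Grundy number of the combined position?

All stacks use S = {2, 3, 4, 5, 6}:
G(0) = 0
G(1) = mex{} = 0
G(2) = mex{0} = 1
G(3) = mex{0,0} = 1
G(4) = mex{1,0,0} = 2
G(5) = mex{1,1,0,0} = 2
G(6) = mex{2,1,1,0,0} = 3
G(7) = mex{2,2,1,1,0} = 3
G(8) = mex{3,2,2,1,1} = 0
G(9) = mex{3,3,2,2,1} = 0
G(10) = mex{0,3,3,2,2} = 1
G(11) = mex{0,0,3,3,2} = 1
G(12) = mex{1,0,0,3,3} = 2
G(13) = mex{1,1,0,0,3} = 2
G(14) = mex{2,1,1,0,0} = 3
G(15) = mex{2,2,1,1,0} = 3
G(16) = mex{3,2,2,1,1} = 0
G(17) = mex{3,3,2,2,1} = 0
G(18) = mex{0,3,3,2,2} = 1
Stack A: G(12) = 2.
Stack B: G(18) = 1.
Combined Grundy value = 2 ⊕ 1 = 3.

3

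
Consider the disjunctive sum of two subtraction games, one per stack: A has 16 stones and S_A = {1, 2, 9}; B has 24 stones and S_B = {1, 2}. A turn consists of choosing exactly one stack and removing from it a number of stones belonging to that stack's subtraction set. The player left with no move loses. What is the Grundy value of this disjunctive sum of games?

Stack A, S = {1, 2, 9}:
G(0) = 0
G(1) = mex{0} = 1
G(2) = mex{1,0} = 2
G(3) = mex{2,1} = 0
G(4) = mex{0,2} = 1
G(5) = mex{1,0} = 2
G(6) = mex{2,1} = 0
G(7) = mex{0,2} = 1
G(8) = mex{1,0} = 2
G(9) = mex{2,1,0} = 3
G(10) = mex{3,2,1} = 0
G(11) = mex{0,3,2} = 1
G(12) = mex{1,0,0} = 2
G(13) = mex{2,1,1} = 0
G(14) = mex{0,2,2} = 1
G(15) = mex{1,0,0} = 2
G(16) = mex{2,1,1} = 0
G_A(16) = 0.
Stack B, S = {1, 2}:
n :  0  1  2  3  4  5  6  7  8  9 10 11 12 13 14 15 16 17 18 19 20 21 22 23 24
G :  0  1  2  0  1  2  0  1  2  0  1  2  0  1  2  0  1  2  0  1  2  0  1  2  0
G_B(24) = 0.
Combined Grundy value = 0 ⊕ 0 = 0.

0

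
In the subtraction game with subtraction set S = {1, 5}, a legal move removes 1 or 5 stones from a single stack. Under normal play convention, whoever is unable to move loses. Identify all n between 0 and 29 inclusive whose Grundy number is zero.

0, 2, 4, 6, 8, 10, 12, 14, 16, 18, 20, 22, 24, 26, 28

G(0) = 0
G(1) = mex{0} = 1
G(2) = mex{1} = 0
G(3) = mex{0} = 1
G(4) = mex{1} = 0
G(5) = mex{0,0} = 1
G(6) = mex{1,1} = 0
G(7) = mex{0,0} = 1
G(8) = mex{1,1} = 0
G(9) = mex{0,0} = 1
G(10) = mex{1,1} = 0
G(11) = mex{0,0} = 1
G(12) = mex{1,1} = 0
G(13) = mex{0,0} = 1
G(14) = mex{1,1} = 0
G(15) = mex{0,0} = 1
G(16) = mex{1,1} = 0
G(17) = mex{0,0} = 1
G(18) = mex{1,1} = 0
G(19) = mex{0,0} = 1
G(20) = mex{1,1} = 0
G(21) = mex{0,0} = 1
G(22) = mex{1,1} = 0
G(23) = mex{0,0} = 1
G(24) = mex{1,1} = 0
G(25) = mex{0,0} = 1
G(26) = mex{1,1} = 0
G(27) = mex{0,0} = 1
G(28) = mex{1,1} = 0
G(29) = mex{0,0} = 1
P-positions are exactly the n with G(n) = 0.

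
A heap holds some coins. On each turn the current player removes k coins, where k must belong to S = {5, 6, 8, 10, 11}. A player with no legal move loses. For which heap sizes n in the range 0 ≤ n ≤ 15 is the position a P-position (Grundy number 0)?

0, 1, 2, 3, 4

G(0) = 0
G(1) = mex{} = 0
G(2) = mex{} = 0
G(3) = mex{} = 0
G(4) = mex{} = 0
G(5) = mex{0} = 1
G(6) = mex{0,0} = 1
G(7) = mex{0,0} = 1
G(8) = mex{0,0,0} = 1
G(9) = mex{0,0,0} = 1
G(10) = mex{1,0,0,0} = 2
G(11) = mex{1,1,0,0,0} = 2
G(12) = mex{1,1,0,0,0} = 2
G(13) = mex{1,1,1,0,0} = 2
G(14) = mex{1,1,1,0,0} = 2
G(15) = mex{2,1,1,1,0} = 3
P-positions are exactly the n with G(n) = 0.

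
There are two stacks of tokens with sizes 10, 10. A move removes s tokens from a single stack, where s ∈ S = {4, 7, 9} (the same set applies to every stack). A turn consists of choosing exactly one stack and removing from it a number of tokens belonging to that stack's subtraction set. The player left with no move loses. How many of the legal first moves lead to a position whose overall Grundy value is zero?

All stacks use S = {4, 7, 9}:
n :  0  1  2  3  4  5  6  7  8  9 10
G :  0  0  0  0  1  1  1  1  2  2  2
Stack A: G(10) = 2.
Stack B: G(10) = 2.
Combined Grundy value = 2 ⊕ 2 = 0.
A winning move leaves total XOR = 0, i.e. changes one component's Grundy value g to g ⊕ X where X is the current total.
Stack A: target g' = 2⊕0 = 2, but every legal move changes the Grundy value (mex property), so 0 moves.
Stack B: target g' = 2⊕0 = 2, but every legal move changes the Grundy value (mex property), so 0 moves.

0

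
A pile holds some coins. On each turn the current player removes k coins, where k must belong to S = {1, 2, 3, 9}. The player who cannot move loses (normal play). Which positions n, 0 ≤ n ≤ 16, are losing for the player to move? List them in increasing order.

0, 4, 8, 12, 16

n :  0  1  2  3  4  5  6  7  8  9 10 11 12 13 14 15 16
G :  0  1  2  3  0  1  2  3  0  1  2  3  0  1  2  3  0
P-positions are exactly the n with G(n) = 0.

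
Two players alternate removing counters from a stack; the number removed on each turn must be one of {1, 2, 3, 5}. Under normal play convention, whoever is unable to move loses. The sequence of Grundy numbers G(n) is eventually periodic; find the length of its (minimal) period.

n :  0  1  2  3  4  5  6  7  8  9 10 11 12 13 14
G :  0  1  2  3  0  1  2  3  0  1  2  3  0  1  2
G(n+4) = G(n) holds for n = 0,…,4 (a full window of length max(S) = 5), so the sequence is purely periodic with period 4.

4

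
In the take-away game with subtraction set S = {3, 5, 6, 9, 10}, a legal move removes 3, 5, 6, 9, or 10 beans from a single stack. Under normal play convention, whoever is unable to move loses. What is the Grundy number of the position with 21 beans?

2

G(0) = 0
G(1) = mex{} = 0
G(2) = mex{} = 0
G(3) = mex{0} = 1
G(4) = mex{0} = 1
G(5) = mex{0,0} = 1
G(6) = mex{1,0,0} = 2
G(7) = mex{1,0,0} = 2
G(8) = mex{1,1,0} = 2
G(9) = mex{2,1,1,0} = 3
G(10) = mex{2,1,1,0,0} = 3
G(11) = mex{2,2,1,0,0} = 3
G(12) = mex{3,2,2,1,0} = 4
G(13) = mex{3,2,2,1,1} = 0
G(14) = mex{3,3,2,1,1} = 0
G(15) = mex{4,3,3,2,1} = 0
G(16) = mex{0,3,3,2,2} = 1
G(17) = mex{0,4,3,2,2} = 1
G(18) = mex{0,0,4,3,2} = 1
G(19) = mex{1,0,0,3,3} = 2
G(20) = mex{1,0,0,3,3} = 2
G(21) = mex{1,1,0,4,3} = 2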